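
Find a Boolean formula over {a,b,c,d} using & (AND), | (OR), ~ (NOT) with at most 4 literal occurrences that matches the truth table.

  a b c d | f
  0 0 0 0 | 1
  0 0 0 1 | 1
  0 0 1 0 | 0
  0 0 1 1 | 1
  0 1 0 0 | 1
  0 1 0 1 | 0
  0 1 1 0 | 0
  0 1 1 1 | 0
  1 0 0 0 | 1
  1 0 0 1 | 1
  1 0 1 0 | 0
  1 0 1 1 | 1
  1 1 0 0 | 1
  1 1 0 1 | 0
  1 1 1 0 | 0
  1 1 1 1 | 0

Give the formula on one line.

((~d | ~b) & (~c | d))

  ~d = 1010101010101010
  ~b = 1111000011110000
  (~d | ~b) = 1111101011111010
  ~c = 1100110011001100
  (~c | d) = 1101110111011101
  ((~d | ~b) & (~c | d)) = 1101100011011000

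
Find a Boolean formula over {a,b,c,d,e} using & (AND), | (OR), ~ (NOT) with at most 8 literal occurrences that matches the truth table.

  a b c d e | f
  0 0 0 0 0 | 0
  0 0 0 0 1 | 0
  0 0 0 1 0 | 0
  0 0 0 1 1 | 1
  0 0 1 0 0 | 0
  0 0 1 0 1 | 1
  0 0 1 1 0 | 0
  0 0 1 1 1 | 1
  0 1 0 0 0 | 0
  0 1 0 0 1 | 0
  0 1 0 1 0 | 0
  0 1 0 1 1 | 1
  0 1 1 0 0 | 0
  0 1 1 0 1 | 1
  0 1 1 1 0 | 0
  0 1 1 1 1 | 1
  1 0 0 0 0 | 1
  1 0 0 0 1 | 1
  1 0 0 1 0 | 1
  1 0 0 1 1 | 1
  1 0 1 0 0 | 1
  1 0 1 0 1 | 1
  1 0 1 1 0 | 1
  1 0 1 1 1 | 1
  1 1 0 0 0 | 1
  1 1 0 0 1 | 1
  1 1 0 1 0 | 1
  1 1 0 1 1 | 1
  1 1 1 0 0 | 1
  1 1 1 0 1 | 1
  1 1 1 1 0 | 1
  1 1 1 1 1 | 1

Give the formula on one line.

  ~c = 11110000111100001111000011110000
  (a & ~c) = 00000000000000001111000011110000
  ((a & ~c) | e) = 01010101010101011111010111110101
  (a | ((a & ~c) | e)) = 01010101010101011111111111111111
  (d | c) = 00111111001111110011111100111111
  (a | (d | c)) = 00111111001111111111111111111111
  ((a | ((a & ~c) | e)) & (a | (d | c))) = 00010101000101011111111111111111

((a | ((a & ~c) | e)) & (a | (d | c)))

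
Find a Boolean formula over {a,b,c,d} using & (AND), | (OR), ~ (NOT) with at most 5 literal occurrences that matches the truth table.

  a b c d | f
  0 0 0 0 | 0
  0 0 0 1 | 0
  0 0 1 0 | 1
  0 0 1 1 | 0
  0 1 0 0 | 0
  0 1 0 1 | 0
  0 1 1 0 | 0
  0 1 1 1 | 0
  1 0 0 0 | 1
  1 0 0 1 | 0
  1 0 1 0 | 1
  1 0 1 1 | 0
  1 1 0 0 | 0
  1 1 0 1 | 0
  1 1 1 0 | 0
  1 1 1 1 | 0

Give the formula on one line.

  ~b = 1111000011110000
  (c | a) = 0011001111111111
  (~b & (c | a)) = 0011000011110000
  ~d = 1010101010101010
  ((~b & (c | a)) & ~d) = 0010000010100000

((~b & (c | a)) & ~d)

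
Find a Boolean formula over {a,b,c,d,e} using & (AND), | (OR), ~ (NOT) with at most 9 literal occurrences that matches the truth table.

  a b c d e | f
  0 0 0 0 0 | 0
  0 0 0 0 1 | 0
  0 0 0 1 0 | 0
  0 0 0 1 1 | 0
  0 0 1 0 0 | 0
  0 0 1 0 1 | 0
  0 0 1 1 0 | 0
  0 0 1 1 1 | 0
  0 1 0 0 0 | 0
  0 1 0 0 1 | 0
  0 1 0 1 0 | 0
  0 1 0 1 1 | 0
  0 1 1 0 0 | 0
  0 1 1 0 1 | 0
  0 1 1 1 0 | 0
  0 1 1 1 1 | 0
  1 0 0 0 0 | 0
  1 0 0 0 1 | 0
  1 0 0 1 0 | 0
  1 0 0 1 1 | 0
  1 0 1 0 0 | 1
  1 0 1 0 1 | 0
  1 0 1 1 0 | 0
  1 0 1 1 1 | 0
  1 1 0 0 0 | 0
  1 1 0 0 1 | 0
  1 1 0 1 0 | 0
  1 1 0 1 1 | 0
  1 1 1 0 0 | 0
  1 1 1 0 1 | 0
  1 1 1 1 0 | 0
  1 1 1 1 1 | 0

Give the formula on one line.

  ~b = 11111111000000001111111100000000
  ~d = 11001100110011001100110011001100
  (~b & ~d) = 11001100000000001100110000000000
  ~a = 11111111111111110000000000000000
  ~e = 10101010101010101010101010101010
  (~e & c) = 00001010000010100000101000001010
  (~a | (~e & c)) = 11111111111111110000101000001010
  ((~a | (~e & c)) & c) = 00001111000011110000101000001010
  (((~a | (~e & c)) & c) | d) = 00111111001111110011101100111011
  (a | d) = 00110011001100111111111111111111
  ((((~a | (~e & c)) & c) | d) & (a | d)) = 00110011001100110011101100111011
  ((~b & ~d) & ((((~a | (~e & c)) & c) | d) & (a | d))) = 00000000000000000000100000000000

((~b & ~d) & ((((~a | (~e & c)) & c) | d) & (a | d)))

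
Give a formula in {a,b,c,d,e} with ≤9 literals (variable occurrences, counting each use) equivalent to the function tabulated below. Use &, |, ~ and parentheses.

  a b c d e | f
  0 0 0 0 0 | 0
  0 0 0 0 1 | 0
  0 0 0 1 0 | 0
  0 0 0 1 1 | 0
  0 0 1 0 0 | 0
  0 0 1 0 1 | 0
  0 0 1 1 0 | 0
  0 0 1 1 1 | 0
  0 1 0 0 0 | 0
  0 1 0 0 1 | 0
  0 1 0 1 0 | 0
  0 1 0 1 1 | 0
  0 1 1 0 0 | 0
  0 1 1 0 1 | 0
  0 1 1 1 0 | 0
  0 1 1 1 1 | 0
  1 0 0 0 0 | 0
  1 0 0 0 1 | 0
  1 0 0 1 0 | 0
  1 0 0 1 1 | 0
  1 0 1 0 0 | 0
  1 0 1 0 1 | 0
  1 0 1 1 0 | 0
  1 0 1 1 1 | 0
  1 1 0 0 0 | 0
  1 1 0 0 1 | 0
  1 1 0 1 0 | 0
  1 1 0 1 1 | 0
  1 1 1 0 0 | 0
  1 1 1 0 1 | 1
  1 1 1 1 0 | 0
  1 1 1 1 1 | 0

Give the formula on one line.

(((~d | (~e & b)) & (c & a)) & ((~e | b) & e))

  ~d = 11001100110011001100110011001100
  ~e = 10101010101010101010101010101010
  (~e & b) = 00000000101010100000000010101010
  (~d | (~e & b)) = 11001100111011101100110011101110
  (c & a) = 00000000000000000000111100001111
  ((~d | (~e & b)) & (c & a)) = 00000000000000000000110000001110
  (~e | b) = 10101010111111111010101011111111
  ((~e | b) & e) = 00000000010101010000000001010101
  (((~d | (~e & b)) & (c & a)) & ((~e | b) & e)) = 00000000000000000000000000000100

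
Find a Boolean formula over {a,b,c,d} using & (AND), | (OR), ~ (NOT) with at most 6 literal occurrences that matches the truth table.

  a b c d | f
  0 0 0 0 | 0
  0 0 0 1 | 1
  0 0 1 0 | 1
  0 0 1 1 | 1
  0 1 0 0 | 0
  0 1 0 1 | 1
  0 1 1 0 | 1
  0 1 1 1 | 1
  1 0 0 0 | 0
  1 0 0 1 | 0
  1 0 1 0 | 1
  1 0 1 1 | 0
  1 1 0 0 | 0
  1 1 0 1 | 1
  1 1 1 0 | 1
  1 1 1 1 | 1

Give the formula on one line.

  ~a = 1111111100000000
  (~a | b) = 1111111100001111
  ((~a | b) & d) = 0101010100000101
  (d | c) = 0111011101110111
  ~d = 1010101010101010
  ((d | c) & ~d) = 0010001000100010
  (((~a | b) & d) | ((d | c) & ~d)) = 0111011100100111

(((~a | b) & d) | ((d | c) & ~d))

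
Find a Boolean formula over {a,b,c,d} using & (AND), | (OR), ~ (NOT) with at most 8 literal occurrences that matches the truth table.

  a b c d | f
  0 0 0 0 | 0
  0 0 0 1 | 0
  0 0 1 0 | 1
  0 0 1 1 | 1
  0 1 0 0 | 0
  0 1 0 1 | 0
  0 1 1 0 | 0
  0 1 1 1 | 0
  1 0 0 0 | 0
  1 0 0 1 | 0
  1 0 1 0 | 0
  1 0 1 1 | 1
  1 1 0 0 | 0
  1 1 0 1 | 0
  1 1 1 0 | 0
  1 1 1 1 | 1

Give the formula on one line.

(c & ((a | ~b) & (d | ~a)))

  ~b = 1111000011110000
  (a | ~b) = 1111000011111111
  ~a = 1111111100000000
  (d | ~a) = 1111111101010101
  ((a | ~b) & (d | ~a)) = 1111000001010101
  (c & ((a | ~b) & (d | ~a))) = 0011000000010001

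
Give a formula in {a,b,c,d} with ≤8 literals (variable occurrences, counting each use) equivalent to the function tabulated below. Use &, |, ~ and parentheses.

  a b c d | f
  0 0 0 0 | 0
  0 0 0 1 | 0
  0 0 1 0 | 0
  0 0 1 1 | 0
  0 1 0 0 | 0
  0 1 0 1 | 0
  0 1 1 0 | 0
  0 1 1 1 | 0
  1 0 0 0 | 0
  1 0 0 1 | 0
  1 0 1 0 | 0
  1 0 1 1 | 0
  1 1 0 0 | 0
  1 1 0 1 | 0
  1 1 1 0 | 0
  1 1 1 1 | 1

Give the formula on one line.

  (b & d) = 0000010100000101
  (d & a) = 0000000001010101
  ((b & d) & (d & a)) = 0000000000000101
  (c & ((b & d) & (d & a))) = 0000000000000001

(c & ((b & d) & (d & a)))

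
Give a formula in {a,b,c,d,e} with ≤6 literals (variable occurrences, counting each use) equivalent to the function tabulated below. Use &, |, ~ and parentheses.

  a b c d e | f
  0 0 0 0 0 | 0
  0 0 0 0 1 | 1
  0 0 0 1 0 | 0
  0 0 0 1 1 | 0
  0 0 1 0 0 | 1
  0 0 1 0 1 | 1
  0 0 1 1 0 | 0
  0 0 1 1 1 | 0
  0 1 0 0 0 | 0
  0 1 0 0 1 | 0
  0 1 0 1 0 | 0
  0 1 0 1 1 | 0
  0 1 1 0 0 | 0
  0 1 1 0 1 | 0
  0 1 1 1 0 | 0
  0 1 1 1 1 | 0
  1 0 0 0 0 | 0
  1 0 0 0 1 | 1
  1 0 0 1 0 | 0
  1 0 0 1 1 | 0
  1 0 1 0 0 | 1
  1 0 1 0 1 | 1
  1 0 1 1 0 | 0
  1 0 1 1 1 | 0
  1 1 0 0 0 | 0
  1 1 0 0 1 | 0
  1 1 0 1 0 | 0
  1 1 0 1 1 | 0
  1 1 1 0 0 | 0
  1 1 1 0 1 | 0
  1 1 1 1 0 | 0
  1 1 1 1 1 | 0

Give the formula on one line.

  (c | e) = 01011111010111110101111101011111
  ~b = 11111111000000001111111100000000
  ~d = 11001100110011001100110011001100
  (~b & ~d) = 11001100000000001100110000000000
  ((c | e) & (~b & ~d)) = 01001100000000000100110000000000

((c | e) & (~b & ~d))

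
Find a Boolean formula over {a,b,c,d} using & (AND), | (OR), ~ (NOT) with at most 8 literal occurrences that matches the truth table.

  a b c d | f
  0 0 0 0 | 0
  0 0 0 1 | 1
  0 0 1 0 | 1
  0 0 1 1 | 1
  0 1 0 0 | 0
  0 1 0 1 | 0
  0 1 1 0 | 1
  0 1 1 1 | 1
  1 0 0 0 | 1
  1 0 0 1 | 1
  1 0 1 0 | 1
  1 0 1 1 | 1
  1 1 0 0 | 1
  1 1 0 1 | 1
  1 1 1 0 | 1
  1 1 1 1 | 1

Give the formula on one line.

  ~b = 1111000011110000
  (d & ~b) = 0101000001010000
  (c | (d & ~b)) = 0111001101110011
  ~c = 1100110011001100
  (~c & a) = 0000000011001100
  ((c | (d & ~b)) | (~c & a)) = 0111001111111111

((c | (d & ~b)) | (~c & a))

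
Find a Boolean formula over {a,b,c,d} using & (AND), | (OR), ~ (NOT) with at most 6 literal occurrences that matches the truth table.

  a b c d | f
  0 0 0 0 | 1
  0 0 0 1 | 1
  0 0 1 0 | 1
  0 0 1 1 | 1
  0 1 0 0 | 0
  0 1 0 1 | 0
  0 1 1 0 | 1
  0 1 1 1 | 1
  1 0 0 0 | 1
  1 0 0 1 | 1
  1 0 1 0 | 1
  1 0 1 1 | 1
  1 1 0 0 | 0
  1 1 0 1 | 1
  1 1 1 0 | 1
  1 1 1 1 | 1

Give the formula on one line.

  ~b = 1111000011110000
  (d & a) = 0000000001010101
  (c | (d & a)) = 0011001101110111
  (~b | (c | (d & a))) = 1111001111110111

(~b | (c | (d & a)))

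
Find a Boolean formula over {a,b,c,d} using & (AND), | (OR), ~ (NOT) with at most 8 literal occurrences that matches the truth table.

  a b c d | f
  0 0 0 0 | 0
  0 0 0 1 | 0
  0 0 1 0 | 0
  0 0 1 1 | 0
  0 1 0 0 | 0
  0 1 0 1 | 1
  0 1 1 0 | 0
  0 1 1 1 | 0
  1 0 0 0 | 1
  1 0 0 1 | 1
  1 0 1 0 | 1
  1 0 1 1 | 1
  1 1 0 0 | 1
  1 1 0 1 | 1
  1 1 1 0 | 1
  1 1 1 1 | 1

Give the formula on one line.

((a | b) & (((~c | a) & d) | a))

  (a | b) = 0000111111111111
  ~c = 1100110011001100
  (~c | a) = 1100110011111111
  ((~c | a) & d) = 0100010001010101
  (((~c | a) & d) | a) = 0100010011111111
  ((a | b) & (((~c | a) & d) | a)) = 0000010011111111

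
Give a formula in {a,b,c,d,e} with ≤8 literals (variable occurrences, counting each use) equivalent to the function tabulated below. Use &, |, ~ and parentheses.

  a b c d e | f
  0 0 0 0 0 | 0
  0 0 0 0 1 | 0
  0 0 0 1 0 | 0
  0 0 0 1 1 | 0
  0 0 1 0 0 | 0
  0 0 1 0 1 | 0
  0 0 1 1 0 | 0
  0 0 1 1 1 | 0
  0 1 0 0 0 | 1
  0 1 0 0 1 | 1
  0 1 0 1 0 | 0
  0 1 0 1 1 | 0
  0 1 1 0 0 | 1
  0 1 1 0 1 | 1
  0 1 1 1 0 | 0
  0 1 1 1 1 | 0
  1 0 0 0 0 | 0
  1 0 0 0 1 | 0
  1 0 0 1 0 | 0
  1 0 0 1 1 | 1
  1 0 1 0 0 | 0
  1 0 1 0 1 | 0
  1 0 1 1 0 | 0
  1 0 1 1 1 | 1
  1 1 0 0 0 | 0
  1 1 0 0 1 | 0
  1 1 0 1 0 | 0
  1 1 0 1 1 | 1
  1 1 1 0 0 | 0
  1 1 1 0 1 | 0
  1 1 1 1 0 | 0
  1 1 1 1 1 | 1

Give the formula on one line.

  ~a = 11111111111111110000000000000000
  (d | ~a) = 11111111111111110011001100110011
  (e & d) = 00010001000100010001000100010001
  (d & a) = 00000000000000000011001100110011
  ((e & d) & (d & a)) = 00000000000000000001000100010001
  ~d = 11001100110011001100110011001100
  (b & ~d) = 00000000110011000000000011001100
  (((e & d) & (d & a)) | (b & ~d)) = 00000000110011000001000111011101
  ((d | ~a) & (((e & d) & (d & a)) | (b & ~d))) = 00000000110011000001000100010001

((d | ~a) & (((e & d) & (d & a)) | (b & ~d)))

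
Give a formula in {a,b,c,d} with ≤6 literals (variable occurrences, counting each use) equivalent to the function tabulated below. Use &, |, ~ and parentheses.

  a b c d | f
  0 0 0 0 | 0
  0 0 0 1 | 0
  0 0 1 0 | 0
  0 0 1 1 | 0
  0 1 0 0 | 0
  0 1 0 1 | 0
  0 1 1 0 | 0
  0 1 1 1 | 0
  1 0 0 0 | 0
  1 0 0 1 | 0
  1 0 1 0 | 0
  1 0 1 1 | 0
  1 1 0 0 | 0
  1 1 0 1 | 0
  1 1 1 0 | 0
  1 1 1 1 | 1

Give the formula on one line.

((a & c) & ((a & d) & b))

  (a & c) = 0000000000110011
  (a & d) = 0000000001010101
  ((a & d) & b) = 0000000000000101
  ((a & c) & ((a & d) & b)) = 0000000000000001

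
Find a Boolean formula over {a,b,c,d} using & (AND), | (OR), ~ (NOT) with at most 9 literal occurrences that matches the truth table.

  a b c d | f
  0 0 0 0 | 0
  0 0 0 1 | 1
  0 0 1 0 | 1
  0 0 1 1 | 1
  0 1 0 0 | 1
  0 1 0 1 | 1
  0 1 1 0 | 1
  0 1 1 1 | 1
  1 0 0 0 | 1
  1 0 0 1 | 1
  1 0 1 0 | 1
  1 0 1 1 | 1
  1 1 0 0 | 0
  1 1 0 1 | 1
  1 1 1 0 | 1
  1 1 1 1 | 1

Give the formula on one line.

  ~b = 1111000011110000
  (a & ~b) = 0000000011110000
  ~a = 1111111100000000
  (~a & b) = 0000111100000000
  (d | (~a & b)) = 0101111101010101
  (~a | b) = 1111111100001111
  ((~a | b) & c) = 0011001100000011
  ((d | (~a & b)) | ((~a | b) & c)) = 0111111101010111
  ((a & ~b) | ((d | (~a & b)) | ((~a | b) & c))) = 0111111111110111

((a & ~b) | ((d | (~a & b)) | ((~a | b) & c)))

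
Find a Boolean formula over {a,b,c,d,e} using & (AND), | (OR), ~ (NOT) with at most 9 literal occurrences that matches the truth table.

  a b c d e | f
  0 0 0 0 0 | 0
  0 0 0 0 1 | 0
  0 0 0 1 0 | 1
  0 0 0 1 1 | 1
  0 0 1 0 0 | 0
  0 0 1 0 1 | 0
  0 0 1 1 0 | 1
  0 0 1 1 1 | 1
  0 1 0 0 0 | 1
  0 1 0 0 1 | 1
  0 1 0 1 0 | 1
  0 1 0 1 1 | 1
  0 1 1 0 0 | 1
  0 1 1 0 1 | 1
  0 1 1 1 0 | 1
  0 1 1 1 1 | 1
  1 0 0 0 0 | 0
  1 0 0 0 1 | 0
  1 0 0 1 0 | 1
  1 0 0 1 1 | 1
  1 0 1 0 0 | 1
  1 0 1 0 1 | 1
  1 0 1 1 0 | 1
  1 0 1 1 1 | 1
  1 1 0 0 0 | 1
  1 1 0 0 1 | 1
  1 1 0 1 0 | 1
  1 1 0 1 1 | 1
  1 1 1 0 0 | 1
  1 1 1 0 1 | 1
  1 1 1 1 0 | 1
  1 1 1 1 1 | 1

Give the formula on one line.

((d | (((d & ~c) | a) & c)) | (~d & b))

  ~c = 11110000111100001111000011110000
  (d & ~c) = 00110000001100000011000000110000
  ((d & ~c) | a) = 00110000001100001111111111111111
  (((d & ~c) | a) & c) = 00000000000000000000111100001111
  (d | (((d & ~c) | a) & c)) = 00110011001100110011111100111111
  ~d = 11001100110011001100110011001100
  (~d & b) = 00000000110011000000000011001100
  ((d | (((d & ~c) | a) & c)) | (~d & b)) = 00110011111111110011111111111111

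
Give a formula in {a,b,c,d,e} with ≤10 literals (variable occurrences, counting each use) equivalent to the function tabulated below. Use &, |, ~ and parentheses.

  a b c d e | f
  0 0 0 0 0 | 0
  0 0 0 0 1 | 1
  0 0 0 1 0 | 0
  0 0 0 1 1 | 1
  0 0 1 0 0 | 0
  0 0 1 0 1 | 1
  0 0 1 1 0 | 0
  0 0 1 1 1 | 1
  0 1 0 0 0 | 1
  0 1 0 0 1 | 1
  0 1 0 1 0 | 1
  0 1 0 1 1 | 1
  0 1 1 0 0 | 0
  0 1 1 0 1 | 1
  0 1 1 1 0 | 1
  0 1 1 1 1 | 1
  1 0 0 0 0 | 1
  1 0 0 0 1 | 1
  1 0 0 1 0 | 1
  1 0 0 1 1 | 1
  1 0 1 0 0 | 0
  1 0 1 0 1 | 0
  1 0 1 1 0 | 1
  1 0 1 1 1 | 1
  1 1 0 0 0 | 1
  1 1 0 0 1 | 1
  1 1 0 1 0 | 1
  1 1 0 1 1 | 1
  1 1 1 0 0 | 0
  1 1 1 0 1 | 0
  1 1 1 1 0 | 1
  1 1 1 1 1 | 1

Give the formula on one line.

((e & ~a) | (((~c & ~d) | d) & (b | a)))

  ~a = 11111111111111110000000000000000
  (e & ~a) = 01010101010101010000000000000000
  ~c = 11110000111100001111000011110000
  ~d = 11001100110011001100110011001100
  (~c & ~d) = 11000000110000001100000011000000
  ((~c & ~d) | d) = 11110011111100111111001111110011
  (b | a) = 00000000111111111111111111111111
  (((~c & ~d) | d) & (b | a)) = 00000000111100111111001111110011
  ((e & ~a) | (((~c & ~d) | d) & (b | a))) = 01010101111101111111001111110011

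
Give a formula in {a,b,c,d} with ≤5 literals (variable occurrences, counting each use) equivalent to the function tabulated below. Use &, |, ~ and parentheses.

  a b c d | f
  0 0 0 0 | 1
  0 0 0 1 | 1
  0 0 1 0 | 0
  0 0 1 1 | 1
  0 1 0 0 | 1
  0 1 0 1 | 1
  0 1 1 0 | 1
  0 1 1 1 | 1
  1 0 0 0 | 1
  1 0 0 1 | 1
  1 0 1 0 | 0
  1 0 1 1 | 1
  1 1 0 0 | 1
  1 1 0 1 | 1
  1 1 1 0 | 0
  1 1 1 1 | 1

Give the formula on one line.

  ~a = 1111111100000000
  (~a & b) = 0000111100000000
  ((~a & b) | d) = 0101111101010101
  ~c = 1100110011001100
  ~d = 1010101010101010
  (~c & ~d) = 1000100010001000
  (((~a & b) | d) | (~c & ~d)) = 1101111111011101

(((~a & b) | d) | (~c & ~d))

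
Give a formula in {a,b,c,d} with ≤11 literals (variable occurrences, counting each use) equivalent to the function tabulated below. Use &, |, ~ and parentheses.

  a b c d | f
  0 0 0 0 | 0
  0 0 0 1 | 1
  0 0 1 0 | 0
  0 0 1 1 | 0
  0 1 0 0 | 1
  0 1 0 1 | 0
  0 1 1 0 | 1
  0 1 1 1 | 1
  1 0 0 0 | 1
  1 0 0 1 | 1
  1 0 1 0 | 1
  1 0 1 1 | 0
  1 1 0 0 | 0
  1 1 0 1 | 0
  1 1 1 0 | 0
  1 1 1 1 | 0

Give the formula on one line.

  ~a = 1111111100000000
  ~d = 1010101010101010
  (~d | c) = 1011101110111011
  ((~d | c) & b) = 0000101100001011
  (~a & ((~d | c) & b)) = 0000101100000000
  (a & ~d) = 0000000010101010
  ~c = 1100110011001100
  (d & ~c) = 0100010001000100
  ((a & ~d) | (d & ~c)) = 0100010011101110
  ~b = 1111000011110000
  (((a & ~d) | (d & ~c)) & ~b) = 0100000011100000
  ((~a & ((~d | c) & b)) | (((a & ~d) | (d & ~c)) & ~b)) = 0100101111100000

((~a & ((~d | c) & b)) | (((a & ~d) | (d & ~c)) & ~b))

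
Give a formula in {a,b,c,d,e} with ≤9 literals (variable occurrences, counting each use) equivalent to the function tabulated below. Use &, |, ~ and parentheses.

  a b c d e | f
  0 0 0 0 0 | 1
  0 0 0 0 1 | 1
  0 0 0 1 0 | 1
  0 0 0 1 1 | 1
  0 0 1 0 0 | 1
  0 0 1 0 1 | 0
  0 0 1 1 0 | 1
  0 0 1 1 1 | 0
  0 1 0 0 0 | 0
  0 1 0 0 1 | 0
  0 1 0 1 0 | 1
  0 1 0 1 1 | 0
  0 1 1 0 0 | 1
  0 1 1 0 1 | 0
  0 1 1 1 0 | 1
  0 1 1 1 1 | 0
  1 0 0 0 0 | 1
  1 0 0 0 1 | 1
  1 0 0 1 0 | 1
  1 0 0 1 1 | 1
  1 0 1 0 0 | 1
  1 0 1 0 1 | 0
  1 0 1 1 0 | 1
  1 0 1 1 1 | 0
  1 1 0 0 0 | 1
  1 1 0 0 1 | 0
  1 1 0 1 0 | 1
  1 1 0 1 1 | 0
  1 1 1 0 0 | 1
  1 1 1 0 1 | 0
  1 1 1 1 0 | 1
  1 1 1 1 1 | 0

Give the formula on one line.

((~b | ((((~c & a) | c) | (d & ~e)) & ~e)) & (~e | ~c))

  ~b = 11111111000000001111111100000000
  ~c = 11110000111100001111000011110000
  (~c & a) = 00000000000000001111000011110000
  ((~c & a) | c) = 00001111000011111111111111111111
  ~e = 10101010101010101010101010101010
  (d & ~e) = 00100010001000100010001000100010
  (((~c & a) | c) | (d & ~e)) = 00101111001011111111111111111111
  ((((~c & a) | c) | (d & ~e)) & ~e) = 00101010001010101010101010101010
  (~b | ((((~c & a) | c) | (d & ~e)) & ~e)) = 11111111001010101111111110101010
  (~e | ~c) = 11111010111110101111101011111010
  ((~b | ((((~c & a) | c) | (d & ~e)) & ~e)) & (~e | ~c)) = 11111010001010101111101010101010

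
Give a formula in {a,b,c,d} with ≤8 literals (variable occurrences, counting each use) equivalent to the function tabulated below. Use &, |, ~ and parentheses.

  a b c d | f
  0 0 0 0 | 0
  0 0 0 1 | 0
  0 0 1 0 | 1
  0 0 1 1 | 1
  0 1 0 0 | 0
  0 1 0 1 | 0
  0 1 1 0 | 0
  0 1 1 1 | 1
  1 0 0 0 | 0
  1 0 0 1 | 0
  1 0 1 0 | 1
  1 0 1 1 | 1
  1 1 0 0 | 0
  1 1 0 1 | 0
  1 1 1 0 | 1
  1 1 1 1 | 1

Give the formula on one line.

(((~b | ~c) | ((b & a) | ((b | ~a) & d))) & c)

  ~b = 1111000011110000
  ~c = 1100110011001100
  (~b | ~c) = 1111110011111100
  (b & a) = 0000000000001111
  ~a = 1111111100000000
  (b | ~a) = 1111111100001111
  ((b | ~a) & d) = 0101010100000101
  ((b & a) | ((b | ~a) & d)) = 0101010100001111
  ((~b | ~c) | ((b & a) | ((b | ~a) & d))) = 1111110111111111
  (((~b | ~c) | ((b & a) | ((b | ~a) & d))) & c) = 0011000100110011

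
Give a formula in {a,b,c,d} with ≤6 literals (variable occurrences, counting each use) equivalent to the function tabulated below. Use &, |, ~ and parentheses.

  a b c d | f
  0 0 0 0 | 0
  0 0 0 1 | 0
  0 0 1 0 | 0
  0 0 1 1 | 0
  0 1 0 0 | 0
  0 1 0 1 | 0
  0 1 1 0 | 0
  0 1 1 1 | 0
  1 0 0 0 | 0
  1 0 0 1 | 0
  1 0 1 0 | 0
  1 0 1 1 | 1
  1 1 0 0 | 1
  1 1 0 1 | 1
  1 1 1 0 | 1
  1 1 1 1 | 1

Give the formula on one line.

(a & ((~a | (c & (~b & d))) | b))

  ~a = 1111111100000000
  ~b = 1111000011110000
  (~b & d) = 0101000001010000
  (c & (~b & d)) = 0001000000010000
  (~a | (c & (~b & d))) = 1111111100010000
  ((~a | (c & (~b & d))) | b) = 1111111100011111
  (a & ((~a | (c & (~b & d))) | b)) = 0000000000011111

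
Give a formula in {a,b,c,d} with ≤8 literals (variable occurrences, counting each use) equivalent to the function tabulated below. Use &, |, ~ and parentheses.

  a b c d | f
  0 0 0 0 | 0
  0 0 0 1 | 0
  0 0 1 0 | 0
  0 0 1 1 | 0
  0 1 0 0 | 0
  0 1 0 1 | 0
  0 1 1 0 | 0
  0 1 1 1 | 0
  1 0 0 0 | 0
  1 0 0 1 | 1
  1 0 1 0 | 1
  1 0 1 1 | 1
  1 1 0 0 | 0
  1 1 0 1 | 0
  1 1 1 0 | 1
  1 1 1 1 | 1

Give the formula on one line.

(a & ((c | d) & (~b | c)))

  (c | d) = 0111011101110111
  ~b = 1111000011110000
  (~b | c) = 1111001111110011
  ((c | d) & (~b | c)) = 0111001101110011
  (a & ((c | d) & (~b | c))) = 0000000001110011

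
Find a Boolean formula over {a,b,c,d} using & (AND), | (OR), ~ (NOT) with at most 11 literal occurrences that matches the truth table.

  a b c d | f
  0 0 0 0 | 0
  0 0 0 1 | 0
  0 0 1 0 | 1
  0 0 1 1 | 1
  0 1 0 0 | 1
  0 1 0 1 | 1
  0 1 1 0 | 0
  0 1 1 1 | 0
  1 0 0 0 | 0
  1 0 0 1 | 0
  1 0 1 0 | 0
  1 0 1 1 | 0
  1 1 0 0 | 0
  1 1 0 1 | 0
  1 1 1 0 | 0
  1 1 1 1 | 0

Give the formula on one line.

  ~b = 1111000011110000
  ~a = 1111111100000000
  (~b | ~a) = 1111111111110000
  ~c = 1100110011001100
  (~b | ~c) = 1111110011111100
  ((~b | ~c) & b) = 0000110000001100
  (~b & ~a) = 1111000000000000
  ((~b & ~a) & c) = 0011000000000000
  (((~b | ~c) & b) | ((~b & ~a) & c)) = 0011110000001100
  ((~b | ~a) & (((~b | ~c) & b) | ((~b & ~a) & c))) = 0011110000000000

((~b | ~a) & (((~b | ~c) & b) | ((~b & ~a) & c)))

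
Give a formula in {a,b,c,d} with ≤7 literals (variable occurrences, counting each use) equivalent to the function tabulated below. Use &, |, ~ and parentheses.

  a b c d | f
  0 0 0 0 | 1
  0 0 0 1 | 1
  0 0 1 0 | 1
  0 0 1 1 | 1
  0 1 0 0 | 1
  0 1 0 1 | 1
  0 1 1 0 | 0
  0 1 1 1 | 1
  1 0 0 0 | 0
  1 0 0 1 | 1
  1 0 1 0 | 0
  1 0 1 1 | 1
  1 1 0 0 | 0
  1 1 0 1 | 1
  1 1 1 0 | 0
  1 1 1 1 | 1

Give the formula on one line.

(d | (~a & (~b | ~c)))

  ~a = 1111111100000000
  ~b = 1111000011110000
  ~c = 1100110011001100
  (~b | ~c) = 1111110011111100
  (~a & (~b | ~c)) = 1111110000000000
  (d | (~a & (~b | ~c))) = 1111110101010101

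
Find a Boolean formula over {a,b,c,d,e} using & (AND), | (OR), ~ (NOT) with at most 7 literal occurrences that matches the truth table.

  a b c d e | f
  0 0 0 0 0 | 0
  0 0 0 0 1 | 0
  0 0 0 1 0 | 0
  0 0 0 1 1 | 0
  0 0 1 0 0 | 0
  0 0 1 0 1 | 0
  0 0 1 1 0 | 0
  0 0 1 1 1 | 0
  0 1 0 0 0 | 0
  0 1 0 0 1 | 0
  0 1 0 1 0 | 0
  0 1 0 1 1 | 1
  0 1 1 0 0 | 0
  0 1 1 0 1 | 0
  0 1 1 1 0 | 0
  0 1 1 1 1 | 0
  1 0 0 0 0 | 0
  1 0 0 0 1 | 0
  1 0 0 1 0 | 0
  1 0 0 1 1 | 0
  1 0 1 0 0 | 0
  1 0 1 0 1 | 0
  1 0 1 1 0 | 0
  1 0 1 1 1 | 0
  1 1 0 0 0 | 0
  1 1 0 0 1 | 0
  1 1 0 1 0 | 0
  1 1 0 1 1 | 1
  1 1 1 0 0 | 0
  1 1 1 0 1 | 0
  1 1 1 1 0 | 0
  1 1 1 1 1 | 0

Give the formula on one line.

((b & (d & e)) & ~c)

  (d & e) = 00010001000100010001000100010001
  (b & (d & e)) = 00000000000100010000000000010001
  ~c = 11110000111100001111000011110000
  ((b & (d & e)) & ~c) = 00000000000100000000000000010000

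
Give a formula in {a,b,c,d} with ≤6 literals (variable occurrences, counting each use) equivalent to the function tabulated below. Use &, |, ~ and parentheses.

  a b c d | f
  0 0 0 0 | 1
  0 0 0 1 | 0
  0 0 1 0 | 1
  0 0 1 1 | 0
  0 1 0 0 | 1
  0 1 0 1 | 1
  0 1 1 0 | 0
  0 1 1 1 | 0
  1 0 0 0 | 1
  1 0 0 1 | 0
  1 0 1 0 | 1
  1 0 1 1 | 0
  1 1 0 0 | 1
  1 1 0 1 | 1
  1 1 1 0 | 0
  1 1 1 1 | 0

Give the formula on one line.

  ~d = 1010101010101010
  ~b = 1111000011110000
  (~d & ~b) = 1010000010100000
  ~c = 1100110011001100
  (~c & b) = 0000110000001100
  ((~d & ~b) | (~c & b)) = 1010110010101100

((~d & ~b) | (~c & b))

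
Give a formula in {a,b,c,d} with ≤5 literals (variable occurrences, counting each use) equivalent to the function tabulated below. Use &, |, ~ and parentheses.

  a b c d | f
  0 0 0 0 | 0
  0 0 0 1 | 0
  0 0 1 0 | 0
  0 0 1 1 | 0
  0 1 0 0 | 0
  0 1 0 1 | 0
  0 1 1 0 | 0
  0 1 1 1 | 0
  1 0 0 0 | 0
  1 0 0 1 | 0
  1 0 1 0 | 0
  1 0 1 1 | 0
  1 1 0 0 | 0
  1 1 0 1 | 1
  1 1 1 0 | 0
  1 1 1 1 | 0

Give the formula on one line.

  (b & a) = 0000000000001111
  ~c = 1100110011001100
  (d & ~c) = 0100010001000100
  ((b & a) & (d & ~c)) = 0000000000000100

((b & a) & (d & ~c))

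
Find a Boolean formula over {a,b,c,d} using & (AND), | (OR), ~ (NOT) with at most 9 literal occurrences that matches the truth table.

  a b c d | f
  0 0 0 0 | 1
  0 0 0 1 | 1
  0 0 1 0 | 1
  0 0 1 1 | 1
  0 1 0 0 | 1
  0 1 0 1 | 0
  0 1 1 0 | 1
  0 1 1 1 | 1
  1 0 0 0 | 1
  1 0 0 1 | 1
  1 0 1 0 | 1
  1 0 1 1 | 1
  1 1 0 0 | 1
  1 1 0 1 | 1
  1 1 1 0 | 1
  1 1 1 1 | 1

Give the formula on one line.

  ~d = 1010101010101010
  (a & d) = 0000000001010101
  (c | (a & d)) = 0011001101110111
  ~b = 1111000011110000
  (~b | ~d) = 1111101011111010
  (d & (~b | ~d)) = 0101000001010000
  ((c | (a & d)) | (d & (~b | ~d))) = 0111001101110111
  (~d | ((c | (a & d)) | (d & (~b | ~d)))) = 1111101111111111

(~d | ((c | (a & d)) | (d & (~b | ~d))))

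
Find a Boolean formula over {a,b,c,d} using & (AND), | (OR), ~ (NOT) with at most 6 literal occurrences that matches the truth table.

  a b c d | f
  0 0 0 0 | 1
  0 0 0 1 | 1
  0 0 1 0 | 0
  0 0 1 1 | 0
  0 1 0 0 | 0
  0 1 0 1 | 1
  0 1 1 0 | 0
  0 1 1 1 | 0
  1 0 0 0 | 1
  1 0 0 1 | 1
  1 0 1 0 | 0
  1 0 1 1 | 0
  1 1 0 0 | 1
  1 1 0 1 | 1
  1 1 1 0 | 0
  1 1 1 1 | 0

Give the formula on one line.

  ~c = 1100110011001100
  (d | a) = 0101010111111111
  ~b = 1111000011110000
  ((d | a) | ~b) = 1111010111111111
  (~c & ((d | a) | ~b)) = 1100010011001100

(~c & ((d | a) | ~b))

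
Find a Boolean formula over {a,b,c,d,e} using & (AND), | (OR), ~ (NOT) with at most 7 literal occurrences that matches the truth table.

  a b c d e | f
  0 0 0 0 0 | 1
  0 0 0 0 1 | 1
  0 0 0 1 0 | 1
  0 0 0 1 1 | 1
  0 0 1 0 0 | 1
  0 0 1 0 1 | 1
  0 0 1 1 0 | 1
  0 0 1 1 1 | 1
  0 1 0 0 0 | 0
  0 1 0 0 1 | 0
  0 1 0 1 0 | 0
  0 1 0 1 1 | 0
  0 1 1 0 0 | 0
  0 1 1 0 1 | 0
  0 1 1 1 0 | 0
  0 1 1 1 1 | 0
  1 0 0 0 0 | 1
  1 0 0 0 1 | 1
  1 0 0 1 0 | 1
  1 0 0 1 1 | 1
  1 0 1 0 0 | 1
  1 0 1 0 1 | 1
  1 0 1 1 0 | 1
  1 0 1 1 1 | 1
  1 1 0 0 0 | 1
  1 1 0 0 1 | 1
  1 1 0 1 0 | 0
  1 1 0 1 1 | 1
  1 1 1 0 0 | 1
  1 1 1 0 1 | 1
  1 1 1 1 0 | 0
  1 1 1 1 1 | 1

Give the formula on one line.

((a & ~d) | (~b | (e & (d & a))))

  ~d = 11001100110011001100110011001100
  (a & ~d) = 00000000000000001100110011001100
  ~b = 11111111000000001111111100000000
  (d & a) = 00000000000000000011001100110011
  (e & (d & a)) = 00000000000000000001000100010001
  (~b | (e & (d & a))) = 11111111000000001111111100010001
  ((a & ~d) | (~b | (e & (d & a)))) = 11111111000000001111111111011101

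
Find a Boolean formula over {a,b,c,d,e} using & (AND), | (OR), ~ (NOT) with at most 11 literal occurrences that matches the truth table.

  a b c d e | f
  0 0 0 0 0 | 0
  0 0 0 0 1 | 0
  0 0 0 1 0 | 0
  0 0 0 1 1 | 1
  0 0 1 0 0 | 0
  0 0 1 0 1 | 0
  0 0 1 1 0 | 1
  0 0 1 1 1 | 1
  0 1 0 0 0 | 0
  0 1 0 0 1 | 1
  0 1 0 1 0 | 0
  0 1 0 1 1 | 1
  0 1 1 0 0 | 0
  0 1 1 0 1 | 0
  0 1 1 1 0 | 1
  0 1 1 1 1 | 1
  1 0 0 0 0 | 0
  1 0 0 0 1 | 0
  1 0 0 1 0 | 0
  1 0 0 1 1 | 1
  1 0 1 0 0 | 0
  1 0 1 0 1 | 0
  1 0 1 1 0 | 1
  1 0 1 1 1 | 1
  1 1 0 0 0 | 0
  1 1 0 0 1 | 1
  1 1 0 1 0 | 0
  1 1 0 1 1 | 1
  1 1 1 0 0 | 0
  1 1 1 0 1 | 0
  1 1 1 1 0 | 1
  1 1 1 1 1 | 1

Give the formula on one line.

  (e & d) = 00010001000100010001000100010001
  (c & d) = 00000011000000110000001100000011
  ((e & d) | (c & d)) = 00010011000100110001001100010011
  ~e = 10101010101010101010101010101010
  ~c = 11110000111100001111000011110000
  (~e | b) = 10101010111111111010101011111111
  (~c & (~e | b)) = 10100000111100001010000011110000
  (~e | (~c & (~e | b))) = 10101010111110101010101011111010
  ((~e | (~c & (~e | b))) & e) = 00000000010100000000000001010000
  (((e & d) | (c & d)) | ((~e | (~c & (~e | b))) & e)) = 00010011010100110001001101010011

(((e & d) | (c & d)) | ((~e | (~c & (~e | b))) & e))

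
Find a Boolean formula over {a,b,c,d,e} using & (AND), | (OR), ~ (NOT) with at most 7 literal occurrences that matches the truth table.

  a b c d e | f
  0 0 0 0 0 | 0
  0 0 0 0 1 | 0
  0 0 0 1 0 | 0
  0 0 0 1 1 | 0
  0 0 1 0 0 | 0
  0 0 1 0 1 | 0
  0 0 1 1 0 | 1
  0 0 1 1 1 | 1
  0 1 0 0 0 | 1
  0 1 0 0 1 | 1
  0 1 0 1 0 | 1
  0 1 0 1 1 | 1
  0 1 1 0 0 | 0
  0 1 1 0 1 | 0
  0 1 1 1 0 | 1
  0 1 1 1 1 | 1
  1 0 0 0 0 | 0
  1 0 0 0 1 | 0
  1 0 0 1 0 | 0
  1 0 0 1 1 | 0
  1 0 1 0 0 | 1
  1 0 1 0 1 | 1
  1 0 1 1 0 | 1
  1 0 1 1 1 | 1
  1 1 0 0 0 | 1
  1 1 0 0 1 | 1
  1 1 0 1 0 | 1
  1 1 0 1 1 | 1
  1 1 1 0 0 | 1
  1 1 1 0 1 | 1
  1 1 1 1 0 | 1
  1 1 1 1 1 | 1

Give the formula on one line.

  ~c = 11110000111100001111000011110000
  (d | ~c) = 11110011111100111111001111110011
  (b & (d | ~c)) = 00000000111100110000000011110011
  (d | a) = 00110011001100111111111111111111
  ((d | a) & c) = 00000011000000110000111100001111
  ((b & (d | ~c)) | ((d | a) & c)) = 00000011111100110000111111111111

((b & (d | ~c)) | ((d | a) & c))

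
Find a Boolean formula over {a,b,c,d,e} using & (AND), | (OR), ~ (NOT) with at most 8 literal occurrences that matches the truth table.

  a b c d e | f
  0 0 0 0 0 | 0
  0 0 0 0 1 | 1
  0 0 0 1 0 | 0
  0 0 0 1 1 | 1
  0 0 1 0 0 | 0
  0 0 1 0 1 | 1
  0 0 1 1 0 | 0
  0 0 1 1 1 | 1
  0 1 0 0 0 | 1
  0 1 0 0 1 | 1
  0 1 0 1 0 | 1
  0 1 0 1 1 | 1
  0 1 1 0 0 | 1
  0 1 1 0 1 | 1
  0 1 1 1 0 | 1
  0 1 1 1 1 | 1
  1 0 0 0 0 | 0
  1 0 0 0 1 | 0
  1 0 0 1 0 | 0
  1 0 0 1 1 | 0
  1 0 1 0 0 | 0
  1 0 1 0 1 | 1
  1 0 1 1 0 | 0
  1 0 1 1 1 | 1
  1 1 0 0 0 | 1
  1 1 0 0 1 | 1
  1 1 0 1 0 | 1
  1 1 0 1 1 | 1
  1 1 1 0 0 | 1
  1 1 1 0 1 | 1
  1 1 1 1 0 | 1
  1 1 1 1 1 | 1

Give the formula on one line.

  ~a = 11111111111111110000000000000000
  (e | b) = 01010101111111110101010111111111
  (c & (e | b)) = 00000101000011110000010100001111
  (~a | (c & (e | b))) = 11111111111111110000010100001111
  ((~a | (c & (e | b))) & e) = 01010101010101010000010100000101
  (b | ((~a | (c & (e | b))) & e)) = 01010101111111110000010111111111

(b | ((~a | (c & (e | b))) & e))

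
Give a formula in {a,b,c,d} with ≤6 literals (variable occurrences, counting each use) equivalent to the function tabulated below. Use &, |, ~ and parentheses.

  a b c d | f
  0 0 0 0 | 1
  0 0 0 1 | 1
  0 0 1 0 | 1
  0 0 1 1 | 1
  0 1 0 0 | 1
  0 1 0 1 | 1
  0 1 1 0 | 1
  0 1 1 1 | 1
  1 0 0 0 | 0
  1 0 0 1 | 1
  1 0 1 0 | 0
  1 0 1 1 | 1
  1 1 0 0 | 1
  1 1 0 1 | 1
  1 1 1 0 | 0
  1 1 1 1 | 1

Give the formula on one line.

(~a | ((d & a) | (~c & b)))

  ~a = 1111111100000000
  (d & a) = 0000000001010101
  ~c = 1100110011001100
  (~c & b) = 0000110000001100
  ((d & a) | (~c & b)) = 0000110001011101
  (~a | ((d & a) | (~c & b))) = 1111111101011101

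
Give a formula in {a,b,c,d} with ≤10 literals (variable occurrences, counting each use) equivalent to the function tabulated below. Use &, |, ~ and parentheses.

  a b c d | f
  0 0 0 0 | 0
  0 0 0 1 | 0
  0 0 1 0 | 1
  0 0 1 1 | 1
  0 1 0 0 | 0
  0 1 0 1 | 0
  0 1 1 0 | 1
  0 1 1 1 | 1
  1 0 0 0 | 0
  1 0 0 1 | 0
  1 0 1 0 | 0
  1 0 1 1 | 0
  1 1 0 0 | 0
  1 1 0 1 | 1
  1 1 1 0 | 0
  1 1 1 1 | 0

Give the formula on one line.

  ~a = 1111111100000000
  (c & ~a) = 0011001100000000
  ~c = 1100110011001100
  (~c & d) = 0100010001000100
  (c | b) = 0011111100111111
  ((~c & d) & (c | b)) = 0000010000000100
  ~d = 1010101010101010
  (a | ~d) = 1010101011111111
  (((~c & d) & (c | b)) & (a | ~d)) = 0000000000000100
  ((c & ~a) | (((~c & d) & (c | b)) & (a | ~d))) = 0011001100000100

((c & ~a) | (((~c & d) & (c | b)) & (a | ~d)))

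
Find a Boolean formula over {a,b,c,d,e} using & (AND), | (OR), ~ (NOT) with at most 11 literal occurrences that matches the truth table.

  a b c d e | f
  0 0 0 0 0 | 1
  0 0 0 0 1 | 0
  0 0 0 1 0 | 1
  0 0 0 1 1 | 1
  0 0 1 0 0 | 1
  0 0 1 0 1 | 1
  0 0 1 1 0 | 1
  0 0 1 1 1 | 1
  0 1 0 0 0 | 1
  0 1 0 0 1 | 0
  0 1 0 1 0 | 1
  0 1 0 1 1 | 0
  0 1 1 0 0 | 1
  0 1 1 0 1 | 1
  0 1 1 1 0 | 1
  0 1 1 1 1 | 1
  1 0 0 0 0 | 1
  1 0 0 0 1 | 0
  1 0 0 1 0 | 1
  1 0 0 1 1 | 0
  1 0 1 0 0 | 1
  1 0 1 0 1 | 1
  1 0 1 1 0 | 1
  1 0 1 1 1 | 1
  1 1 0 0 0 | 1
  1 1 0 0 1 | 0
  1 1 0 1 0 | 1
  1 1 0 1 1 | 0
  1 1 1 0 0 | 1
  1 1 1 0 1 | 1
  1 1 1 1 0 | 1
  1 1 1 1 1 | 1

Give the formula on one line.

((c | (~a | ~e)) & (~e | (a | ((d & (a | ~b)) | c))))

  ~a = 11111111111111110000000000000000
  ~e = 10101010101010101010101010101010
  (~a | ~e) = 11111111111111111010101010101010
  (c | (~a | ~e)) = 11111111111111111010111110101111
  ~b = 11111111000000001111111100000000
  (a | ~b) = 11111111000000001111111111111111
  (d & (a | ~b)) = 00110011000000000011001100110011
  ((d & (a | ~b)) | c) = 00111111000011110011111100111111
  (a | ((d & (a | ~b)) | c)) = 00111111000011111111111111111111
  (~e | (a | ((d & (a | ~b)) | c))) = 10111111101011111111111111111111
  ((c | (~a | ~e)) & (~e | (a | ((d & (a | ~b)) | c)))) = 10111111101011111010111110101111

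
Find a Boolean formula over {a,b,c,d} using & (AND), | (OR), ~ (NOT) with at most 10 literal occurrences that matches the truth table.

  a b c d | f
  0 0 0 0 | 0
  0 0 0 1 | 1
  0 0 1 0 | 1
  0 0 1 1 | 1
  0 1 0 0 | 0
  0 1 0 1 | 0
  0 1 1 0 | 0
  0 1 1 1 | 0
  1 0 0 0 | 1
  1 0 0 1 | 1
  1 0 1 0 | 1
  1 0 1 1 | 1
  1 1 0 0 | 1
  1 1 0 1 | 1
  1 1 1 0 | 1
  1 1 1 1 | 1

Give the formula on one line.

(((((d & (b & ~a)) | (c | a)) | d) & ~b) | a)

  ~a = 1111111100000000
  (b & ~a) = 0000111100000000
  (d & (b & ~a)) = 0000010100000000
  (c | a) = 0011001111111111
  ((d & (b & ~a)) | (c | a)) = 0011011111111111
  (((d & (b & ~a)) | (c | a)) | d) = 0111011111111111
  ~b = 1111000011110000
  ((((d & (b & ~a)) | (c | a)) | d) & ~b) = 0111000011110000
  (((((d & (b & ~a)) | (c | a)) | d) & ~b) | a) = 0111000011111111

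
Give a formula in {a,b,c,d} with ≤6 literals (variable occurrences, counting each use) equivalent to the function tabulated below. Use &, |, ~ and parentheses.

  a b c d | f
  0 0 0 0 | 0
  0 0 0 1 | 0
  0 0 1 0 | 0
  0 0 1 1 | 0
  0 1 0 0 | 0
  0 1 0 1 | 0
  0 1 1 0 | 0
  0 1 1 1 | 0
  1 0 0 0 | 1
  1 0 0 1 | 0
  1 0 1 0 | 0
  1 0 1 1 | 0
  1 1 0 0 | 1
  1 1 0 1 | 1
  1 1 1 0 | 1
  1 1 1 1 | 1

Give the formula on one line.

  ~d = 1010101010101010
  ~c = 1100110011001100
  (~d & ~c) = 1000100010001000
  ((~d & ~c) & a) = 0000000010001000
  (b | ((~d & ~c) & a)) = 0000111110001111
  ((b | ((~d & ~c) & a)) & a) = 0000000010001111

((b | ((~d & ~c) & a)) & a)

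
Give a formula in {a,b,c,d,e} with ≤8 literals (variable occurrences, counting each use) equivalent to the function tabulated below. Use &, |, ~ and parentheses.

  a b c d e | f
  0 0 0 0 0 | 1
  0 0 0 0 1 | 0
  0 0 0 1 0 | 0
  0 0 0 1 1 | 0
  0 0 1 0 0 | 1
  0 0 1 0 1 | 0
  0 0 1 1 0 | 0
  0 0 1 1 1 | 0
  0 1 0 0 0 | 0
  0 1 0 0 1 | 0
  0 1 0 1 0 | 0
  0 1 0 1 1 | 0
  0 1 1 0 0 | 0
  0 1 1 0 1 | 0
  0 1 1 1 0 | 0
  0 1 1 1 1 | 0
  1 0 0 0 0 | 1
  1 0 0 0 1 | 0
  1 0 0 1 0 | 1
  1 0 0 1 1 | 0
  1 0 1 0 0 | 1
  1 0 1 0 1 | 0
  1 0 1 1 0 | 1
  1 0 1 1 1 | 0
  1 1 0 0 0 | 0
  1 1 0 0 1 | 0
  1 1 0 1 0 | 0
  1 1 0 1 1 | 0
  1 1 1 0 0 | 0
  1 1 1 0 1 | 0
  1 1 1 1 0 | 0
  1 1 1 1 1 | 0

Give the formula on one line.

  ~b = 11111111000000001111111100000000
  (e & ~b) = 01010101000000000101010100000000
  ~d = 11001100110011001100110011001100
  (~d | a) = 11001100110011001111111111111111
  ((e & ~b) | (~d | a)) = 11011101110011001111111111111111
  ~e = 10101010101010101010101010101010
  (~b & ~e) = 10101010000000001010101000000000
  (((e & ~b) | (~d | a)) & (~b & ~e)) = 10001000000000001010101000000000

(((e & ~b) | (~d | a)) & (~b & ~e))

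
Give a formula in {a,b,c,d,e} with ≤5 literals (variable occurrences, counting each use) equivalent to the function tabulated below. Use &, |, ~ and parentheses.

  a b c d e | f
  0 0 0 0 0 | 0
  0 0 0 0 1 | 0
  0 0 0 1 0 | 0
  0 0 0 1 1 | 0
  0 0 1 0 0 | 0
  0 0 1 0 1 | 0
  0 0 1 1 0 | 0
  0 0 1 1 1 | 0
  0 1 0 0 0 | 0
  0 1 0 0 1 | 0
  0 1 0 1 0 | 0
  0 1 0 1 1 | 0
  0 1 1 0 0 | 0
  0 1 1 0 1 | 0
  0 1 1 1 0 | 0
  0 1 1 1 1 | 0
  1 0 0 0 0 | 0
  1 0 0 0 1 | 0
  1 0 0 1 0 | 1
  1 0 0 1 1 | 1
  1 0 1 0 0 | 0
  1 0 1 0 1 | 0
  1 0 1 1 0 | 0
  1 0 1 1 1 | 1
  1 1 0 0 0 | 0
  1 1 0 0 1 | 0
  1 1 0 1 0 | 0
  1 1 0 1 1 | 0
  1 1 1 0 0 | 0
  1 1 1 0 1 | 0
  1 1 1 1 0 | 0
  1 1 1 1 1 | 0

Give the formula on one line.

((~b & ((e | ~c) & a)) & d)

  ~b = 11111111000000001111111100000000
  ~c = 11110000111100001111000011110000
  (e | ~c) = 11110101111101011111010111110101
  ((e | ~c) & a) = 00000000000000001111010111110101
  (~b & ((e | ~c) & a)) = 00000000000000001111010100000000
  ((~b & ((e | ~c) & a)) & d) = 00000000000000000011000100000000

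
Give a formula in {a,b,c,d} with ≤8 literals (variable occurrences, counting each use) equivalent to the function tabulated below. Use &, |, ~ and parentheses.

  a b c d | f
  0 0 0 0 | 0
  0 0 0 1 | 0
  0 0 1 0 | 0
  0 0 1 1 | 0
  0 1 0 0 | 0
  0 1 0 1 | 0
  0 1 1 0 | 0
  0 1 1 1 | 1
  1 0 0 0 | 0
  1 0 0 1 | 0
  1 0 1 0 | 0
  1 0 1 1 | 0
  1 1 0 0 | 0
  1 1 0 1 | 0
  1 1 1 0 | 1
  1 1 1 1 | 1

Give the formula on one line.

  (d | a) = 0101010111111111
  ~d = 1010101010101010
  ~a = 1111111100000000
  (~d & ~a) = 1010101000000000
  ((~d & ~a) | b) = 1010111100001111
  ((d | a) & ((~d & ~a) | b)) = 0000010100001111
  (((d | a) & ((~d & ~a) | b)) & c) = 0000000100000011

(((d | a) & ((~d & ~a) | b)) & c)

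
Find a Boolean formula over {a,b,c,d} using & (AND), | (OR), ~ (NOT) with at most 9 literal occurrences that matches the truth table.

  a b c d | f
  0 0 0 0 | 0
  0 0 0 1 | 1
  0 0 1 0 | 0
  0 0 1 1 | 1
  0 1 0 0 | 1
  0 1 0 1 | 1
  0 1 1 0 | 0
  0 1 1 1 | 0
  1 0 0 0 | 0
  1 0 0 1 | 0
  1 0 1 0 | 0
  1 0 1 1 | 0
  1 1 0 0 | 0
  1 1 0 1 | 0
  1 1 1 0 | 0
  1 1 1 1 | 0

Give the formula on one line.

(((~a & d) | b) & (((b & ~c) | ~b) & ~a))

  ~a = 1111111100000000
  (~a & d) = 0101010100000000
  ((~a & d) | b) = 0101111100001111
  ~c = 1100110011001100
  (b & ~c) = 0000110000001100
  ~b = 1111000011110000
  ((b & ~c) | ~b) = 1111110011111100
  (((b & ~c) | ~b) & ~a) = 1111110000000000
  (((~a & d) | b) & (((b & ~c) | ~b) & ~a)) = 0101110000000000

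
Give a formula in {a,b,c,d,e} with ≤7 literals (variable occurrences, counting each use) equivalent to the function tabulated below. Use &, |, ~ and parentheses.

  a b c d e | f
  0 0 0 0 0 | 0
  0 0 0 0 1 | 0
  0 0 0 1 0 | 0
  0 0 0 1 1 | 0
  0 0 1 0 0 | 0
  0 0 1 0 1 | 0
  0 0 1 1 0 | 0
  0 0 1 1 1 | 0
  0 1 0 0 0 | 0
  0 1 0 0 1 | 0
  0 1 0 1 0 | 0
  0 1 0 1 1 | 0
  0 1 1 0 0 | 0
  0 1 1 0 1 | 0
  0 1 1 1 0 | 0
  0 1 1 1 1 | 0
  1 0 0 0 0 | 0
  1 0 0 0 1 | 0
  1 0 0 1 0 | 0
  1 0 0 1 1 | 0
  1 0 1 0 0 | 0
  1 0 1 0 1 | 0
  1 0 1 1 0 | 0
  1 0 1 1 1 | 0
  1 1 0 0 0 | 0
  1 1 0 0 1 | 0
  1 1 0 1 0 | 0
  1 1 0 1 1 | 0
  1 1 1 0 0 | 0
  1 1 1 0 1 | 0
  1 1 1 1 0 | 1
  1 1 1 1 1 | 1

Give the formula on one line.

  (c & d) = 00000011000000110000001100000011
  (a & (c & d)) = 00000000000000000000001100000011
  (b & (a & (c & d))) = 00000000000000000000000000000011

(b & (a & (c & d)))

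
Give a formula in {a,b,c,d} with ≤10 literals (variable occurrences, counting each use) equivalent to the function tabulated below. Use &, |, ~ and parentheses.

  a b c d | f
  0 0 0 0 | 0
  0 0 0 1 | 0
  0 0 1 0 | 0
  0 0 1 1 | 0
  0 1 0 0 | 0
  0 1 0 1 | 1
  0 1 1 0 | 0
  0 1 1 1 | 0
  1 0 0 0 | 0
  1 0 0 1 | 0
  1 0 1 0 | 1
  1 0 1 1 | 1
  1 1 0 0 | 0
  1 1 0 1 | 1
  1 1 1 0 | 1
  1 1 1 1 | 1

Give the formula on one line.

((c | (~c & b)) & ((c & a) | (d & ~c)))

  ~c = 1100110011001100
  (~c & b) = 0000110000001100
  (c | (~c & b)) = 0011111100111111
  (c & a) = 0000000000110011
  (d & ~c) = 0100010001000100
  ((c & a) | (d & ~c)) = 0100010001110111
  ((c | (~c & b)) & ((c & a) | (d & ~c))) = 0000010000110111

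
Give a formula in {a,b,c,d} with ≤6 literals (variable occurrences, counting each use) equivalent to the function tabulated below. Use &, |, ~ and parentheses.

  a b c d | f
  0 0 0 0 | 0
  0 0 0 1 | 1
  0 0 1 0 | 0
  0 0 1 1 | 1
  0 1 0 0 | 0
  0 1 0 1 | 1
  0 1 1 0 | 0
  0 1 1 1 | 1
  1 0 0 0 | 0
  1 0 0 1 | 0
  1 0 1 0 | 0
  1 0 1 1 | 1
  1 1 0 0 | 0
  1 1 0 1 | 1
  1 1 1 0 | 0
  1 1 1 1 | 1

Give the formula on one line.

  ~b = 1111000011110000
  (c & ~b) = 0011000000110000
  ~a = 1111111100000000
  (b | ~a) = 1111111100001111
  ((c & ~b) | (b | ~a)) = 1111111100111111
  (d & ((c & ~b) | (b | ~a))) = 0101010100010101

(d & ((c & ~b) | (b | ~a)))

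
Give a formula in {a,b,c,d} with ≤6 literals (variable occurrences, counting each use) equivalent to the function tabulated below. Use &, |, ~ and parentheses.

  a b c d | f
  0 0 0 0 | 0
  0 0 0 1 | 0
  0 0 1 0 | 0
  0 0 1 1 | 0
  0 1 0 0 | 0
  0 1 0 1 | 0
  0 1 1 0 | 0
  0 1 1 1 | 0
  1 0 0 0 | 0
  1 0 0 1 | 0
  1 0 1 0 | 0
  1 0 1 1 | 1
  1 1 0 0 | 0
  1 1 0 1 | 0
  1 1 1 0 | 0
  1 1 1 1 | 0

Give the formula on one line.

((a & d) & (c & ~b))

  (a & d) = 0000000001010101
  ~b = 1111000011110000
  (c & ~b) = 0011000000110000
  ((a & d) & (c & ~b)) = 0000000000010000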